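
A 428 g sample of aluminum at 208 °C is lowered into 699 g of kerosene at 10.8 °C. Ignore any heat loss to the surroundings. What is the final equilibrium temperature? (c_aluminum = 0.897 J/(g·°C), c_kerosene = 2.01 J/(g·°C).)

Net heat exchanged in the isolated system is zero:
428*0.897*(T − 208) + 699*2.01*(T − 10.8) = 0
383.92(T − 208) + 1405(T − 10.8) = 0
(383.92 + 1405) T = 383.92*208 + 1405*10.8
T = 95028 / 1788.9 = 53.1 °C

T_f ≈ 53.1 °C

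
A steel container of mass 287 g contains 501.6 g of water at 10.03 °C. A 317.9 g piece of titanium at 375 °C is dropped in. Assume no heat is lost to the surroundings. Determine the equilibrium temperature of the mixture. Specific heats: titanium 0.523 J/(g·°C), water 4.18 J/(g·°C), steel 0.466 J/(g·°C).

T_f is the heat-capacity-weighted average of the initial temperatures:
T_f = (166.26*375 + 2096.7*10.03 + 133.74*10.03) / (166.26 + 2096.7 + 133.74)
    = 84719 / 2396.7 ≈ 35.35 °C

T_f ≈ 35.3 °C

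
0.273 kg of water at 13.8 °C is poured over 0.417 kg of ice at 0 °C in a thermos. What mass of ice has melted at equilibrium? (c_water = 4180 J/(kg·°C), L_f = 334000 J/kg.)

m_melted ≈ 0.0471 kg

Water can give up m c ΔT = 0.273·4180·13.8 = 15748 J before reaching 0 °C.
Melting all 0.417 kg of ice would need 0.417·334000 = 139278 J.
That's not enough to melt it all — equilibrium is at 0 °C with ice remaining.
m_melt = 15748 / L_f = 0.04715 kg.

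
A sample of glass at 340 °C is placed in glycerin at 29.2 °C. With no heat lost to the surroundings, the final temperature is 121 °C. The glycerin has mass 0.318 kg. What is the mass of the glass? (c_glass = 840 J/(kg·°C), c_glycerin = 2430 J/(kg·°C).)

|Q_glass| = |Q_glycerin|:
m·840·(340 − 121) = 0.318·2430·(121 − 29.2)
183960 m = 70938  ⇒  m ≈ 0.3856 kg

m ≈ 0.386 kg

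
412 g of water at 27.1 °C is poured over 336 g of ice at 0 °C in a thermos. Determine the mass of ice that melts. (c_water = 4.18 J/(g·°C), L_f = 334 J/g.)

m_melted ≈ 140 g

Heat available from the water dropping to 0 °C: 412·4.18·27.1 = 46671 J.
Melting all 336 g of ice would need 336·334 = 112224 J.
That's not enough to melt it all — equilibrium is at 0 °C with ice remaining.
m_melt = 46671 / L_f = 139.7 g.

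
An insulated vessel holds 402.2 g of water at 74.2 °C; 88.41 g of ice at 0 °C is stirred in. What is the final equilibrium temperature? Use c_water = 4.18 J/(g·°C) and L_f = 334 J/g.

T_f ≈ 46.4 °C

Taking heat into each body as positive, Σ m c ΔT = 0:
melt ice: 88.41·334 = 29529
  warm the meltwater: 369.55 T
  water: 1681.2(T − 74.2)
2050.7 T = 124745 − 29529 = 95216
T ≈ 46.43 °C — above 0 °C, consistent with complete melting.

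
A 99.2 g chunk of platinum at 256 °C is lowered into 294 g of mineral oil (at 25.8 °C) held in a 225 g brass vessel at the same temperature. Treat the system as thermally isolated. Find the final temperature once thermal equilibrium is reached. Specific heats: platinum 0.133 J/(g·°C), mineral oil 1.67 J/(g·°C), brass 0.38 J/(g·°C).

Conservation of energy gives ΣQ = 0:
99.2·0.133·(T − 256) + 294·1.67·(T − 25.8) + 225·0.38·(T − 25.8) = 0
13.19(T − 256) + 490.98(T − 25.8) + 85.5(T − 25.8) = 0
(13.19 + 490.98 + 85.5) T = 13.19·256 + 490.98·25.8 + 85.5·25.8
T = 18251/589.67 ≈ 30.95 °C

T_f ≈ 31.0 °C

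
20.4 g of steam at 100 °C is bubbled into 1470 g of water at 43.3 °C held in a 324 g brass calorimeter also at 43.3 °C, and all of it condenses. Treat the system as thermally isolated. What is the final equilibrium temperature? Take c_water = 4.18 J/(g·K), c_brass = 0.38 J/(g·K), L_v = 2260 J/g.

T_f ≈ 51.3 °C

Sum of m c ΔT and latent-heat terms is zero:
latent heat released on condensation: 20.4×2260 = 46104; condensate cools 100→T: 20.4×4.18×(T − 100) = 85.27(T − 100); original water: 6144.6(T − 43.3); brass cup: 324×0.38×(T − 43.3) = 123.12(T − 43.3)
6353 T = 46104 + 8527.2 + 271392 = 326023
T ≈ 51.32 °C — below 100 °C, confirming all the steam condensed.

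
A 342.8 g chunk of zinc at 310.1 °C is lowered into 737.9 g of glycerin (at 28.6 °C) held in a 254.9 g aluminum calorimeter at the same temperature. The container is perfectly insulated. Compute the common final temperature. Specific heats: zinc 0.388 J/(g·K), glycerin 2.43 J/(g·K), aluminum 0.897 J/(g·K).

T_f ≈ 46.0 °C

Net heat exchanged in the isolated system is zero:
342.8×0.388×(T − 310.1) + 737.9×2.43×(T − 28.6) + 254.9×0.897×(T − 28.6) = 0
133.01(T − 310.1) + 1793.1(T − 28.6) + 228.65(T − 28.6) = 0
2154.7 T = 99067
T = 99067/2154.7 ≈ 45.98 °C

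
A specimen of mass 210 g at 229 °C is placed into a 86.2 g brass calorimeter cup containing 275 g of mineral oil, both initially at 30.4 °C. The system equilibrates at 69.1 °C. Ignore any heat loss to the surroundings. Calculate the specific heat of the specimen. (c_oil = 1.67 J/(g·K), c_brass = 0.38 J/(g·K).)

Setting the total heat transfer to zero:
210·c·(69.1 − 229) + 275·1.67·(69.1 − 30.4) + 86.2·0.38·(69.1 − 30.4) = 0
-33579 c = -19041
c = -19041/-33579 ≈ 0.567 J/(g·K)

c ≈ 0.567 J/(g·K)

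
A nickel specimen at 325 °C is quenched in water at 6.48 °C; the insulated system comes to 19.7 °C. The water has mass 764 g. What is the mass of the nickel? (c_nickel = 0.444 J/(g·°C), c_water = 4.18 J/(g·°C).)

m ≈ 311 g

Heat lost by the nickel = heat gained by the water:
m·0.444·(325 − 19.7) = 764·4.18·(19.7 − 6.48)
135.55 m = 42218  ⇒  m ≈ 311.5 g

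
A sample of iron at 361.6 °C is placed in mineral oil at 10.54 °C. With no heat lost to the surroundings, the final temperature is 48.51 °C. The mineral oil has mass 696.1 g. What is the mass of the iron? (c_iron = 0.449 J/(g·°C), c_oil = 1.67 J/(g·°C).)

Heat lost by the iron = heat gained by the oil:
m·0.449·(361.6 − 48.51) = 696.1·1.67·(48.51 − 10.54)
140.58 m = 44140  ⇒  m ≈ 314 g

m ≈ 314 g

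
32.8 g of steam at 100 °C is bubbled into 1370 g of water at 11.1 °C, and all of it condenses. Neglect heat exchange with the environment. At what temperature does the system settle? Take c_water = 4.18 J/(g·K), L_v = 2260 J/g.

T_f ≈ 25.8 °C

Heat gained plus heat lost sum to zero:
condense steam: −32.8·2260 = −74128
  condensed water 100 °C→T: 137.1(T − 100)
  original water: 5726.6(T − 11.1)
5863.7 T = 74128 + 13710 + 63565 = 151404
T ≈ 25.82 °C (< 100 °C, so full condensation is consistent).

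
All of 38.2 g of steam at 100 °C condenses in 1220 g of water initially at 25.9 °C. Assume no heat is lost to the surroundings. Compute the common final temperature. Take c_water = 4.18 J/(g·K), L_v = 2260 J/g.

T_f ≈ 44.6 °C

Net heat exchanged in the isolated system is zero:
condense steam: −38.2·2260 = −86332; condensed water 100 °C→T: 159.68(T − 100); water warms: 1220·4.18·(T − 25.9) = 5099.6(T − 25.9)
5259.3 T = 86332 + 15968 + 132080 = 234379
T ≈ 44.56 °C (< 100 °C, so full condensation is consistent).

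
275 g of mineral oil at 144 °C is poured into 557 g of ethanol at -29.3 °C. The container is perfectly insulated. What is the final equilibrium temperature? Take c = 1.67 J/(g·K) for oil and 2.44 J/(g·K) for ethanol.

T_f ≈ 14.5 °C

Heat lost by the oil equals heat gained by the ethanol:
275·1.67·(144 − T) = 557·2.44·(T − (-29.3))
459.25(144 − T) = 1359.1(T − (-29.3))
1818.3 T = 26311  ⇒  T ≈ 14.47 °C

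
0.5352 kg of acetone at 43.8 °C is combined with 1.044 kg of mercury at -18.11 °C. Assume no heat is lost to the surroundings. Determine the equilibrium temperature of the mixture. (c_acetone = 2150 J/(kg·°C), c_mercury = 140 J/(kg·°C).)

T_f ≈ 36.8 °C

|Q_acetone| = |Q_mercury|:
0.5352*2150*(43.8 − T) = 1.044*140*(T − (-18.11))
1150.7(43.8 − T) = 146.16(T − (-18.11))
1296.8 T = 47753  ⇒  T ≈ 36.82 °C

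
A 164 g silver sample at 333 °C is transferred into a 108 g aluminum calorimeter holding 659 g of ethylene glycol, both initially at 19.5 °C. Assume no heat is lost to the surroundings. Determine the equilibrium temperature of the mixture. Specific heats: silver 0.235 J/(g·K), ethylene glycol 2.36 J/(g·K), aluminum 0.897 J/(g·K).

T_f ≈ 26.6 °C

T_f is the heat-capacity-weighted average of the initial temperatures:
T_f = (38.54*333 + 1555.2*19.5 + 96.88*19.5) / (38.54 + 1555.2 + 96.88)
    = 45050 / 1690.7 ≈ 26.65 °C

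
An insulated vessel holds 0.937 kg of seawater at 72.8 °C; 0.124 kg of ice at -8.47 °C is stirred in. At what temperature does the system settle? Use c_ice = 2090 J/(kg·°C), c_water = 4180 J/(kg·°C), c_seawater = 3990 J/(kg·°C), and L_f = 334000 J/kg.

Net heat exchanged in the isolated system is zero:
warm ice to 0 °C: 0.124×2090×(0 − (-8.47)) = 2195.1
  fusion: m_ice L_f = 0.124×334000 = 41416
  meltwater 0→T: 0.124×4180×T = 518.32 T
  seawater: 3738.6(T − 72.8)
4256.9 T = 272172 − 43611 = 228561
T ≈ 53.69 °C. Since T > 0 °C, the all-ice-melts assumption holds.

T_f ≈ 53.7 °C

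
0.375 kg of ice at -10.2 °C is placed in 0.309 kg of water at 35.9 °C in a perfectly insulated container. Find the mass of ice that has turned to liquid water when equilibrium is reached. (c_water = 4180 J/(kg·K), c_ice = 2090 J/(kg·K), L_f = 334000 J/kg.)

Water can give up m c ΔT = 0.309×4180×35.9 = 46369 J before reaching 0 °C.
Warming the ice to 0 °C takes 0.375×2090×10.2 = 7994.2 J, leaving 38375 J for melting.
Melting all 0.375 kg of ice would need 0.375×334000 = 125250 J.
Since 38375 < 125250 J, not all the ice melts; equilibrium is at 0 °C.
Mass melted = 38375/334000 ≈ 0.1149 kg.

m_melted ≈ 0.115 kg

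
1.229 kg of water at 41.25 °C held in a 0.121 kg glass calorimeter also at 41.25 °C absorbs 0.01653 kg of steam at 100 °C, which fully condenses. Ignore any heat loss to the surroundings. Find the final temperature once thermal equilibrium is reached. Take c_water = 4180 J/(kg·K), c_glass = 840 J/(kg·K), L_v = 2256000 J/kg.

Let T be the final temperature. ΣQ_i = 0:
steam→water at 100 °C releases m L_v = 0.01653×2256000 = 37292; condensate cools 100→T: 0.01653×4180×(T − 100) = 69.1(T − 100); original water: 5137.2(T − 41.25); cup: 101.64(T − 41.25)
5308 T = 37292 + 6909.5 + 216103 = 260304
T ≈ 49.04 °C (< 100 °C, so full condensation is consistent).

T_f ≈ 49.0 °C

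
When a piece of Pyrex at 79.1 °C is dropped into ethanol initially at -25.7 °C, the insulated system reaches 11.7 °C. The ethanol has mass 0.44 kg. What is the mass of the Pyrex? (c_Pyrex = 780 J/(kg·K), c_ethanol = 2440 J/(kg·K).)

m ≈ 0.764 kg

Energy conservation, ΣQ = 0:
m·780·(11.7 − 79.1) + 0.44·2440·(11.7 − (-25.7)) = 0
-52572 m = -40153
m = -40153/-52572 ≈ 0.7638 kg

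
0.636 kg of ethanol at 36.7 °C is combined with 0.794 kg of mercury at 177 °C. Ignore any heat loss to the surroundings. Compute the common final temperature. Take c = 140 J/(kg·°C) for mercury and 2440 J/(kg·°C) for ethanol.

T_f ≈ 46.1 °C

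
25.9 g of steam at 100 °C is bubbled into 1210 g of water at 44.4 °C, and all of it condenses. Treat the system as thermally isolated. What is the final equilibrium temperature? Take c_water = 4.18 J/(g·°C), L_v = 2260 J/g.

T_f ≈ 56.9 °C

Heat gained plus heat lost sum to zero:
condense steam: −25.9·2260 = −58534
  condensed water 100 °C→T: 108.26(T − 100)
  water warms: 1210·4.18·(T − 44.4) = 5057.8(T − 44.4)
5166.1 T = 58534 + 10826 + 224566 = 293927
T ≈ 56.90 °C — below 100 °C, confirming all the steam condensed.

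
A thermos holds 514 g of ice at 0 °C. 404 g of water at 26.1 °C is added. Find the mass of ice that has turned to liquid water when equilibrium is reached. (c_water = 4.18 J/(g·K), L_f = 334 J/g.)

m_melted ≈ 132 g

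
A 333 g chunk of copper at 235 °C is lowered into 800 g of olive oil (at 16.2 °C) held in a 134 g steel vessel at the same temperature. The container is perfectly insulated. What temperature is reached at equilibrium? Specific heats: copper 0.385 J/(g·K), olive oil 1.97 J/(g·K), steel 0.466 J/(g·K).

T_f ≈ 32.1 °C

Let T be the final temperature. ΣQ_i = 0:
333*0.385*(T − 235) + 800*1.97*(T − 16.2) + 134*0.466*(T − 16.2) = 0
128.21(T − 235) + 1576(T − 16.2) + 62.44(T − 16.2) = 0
1766.6 T = 56671
T = 56671/1766.6 ≈ 32.08 °C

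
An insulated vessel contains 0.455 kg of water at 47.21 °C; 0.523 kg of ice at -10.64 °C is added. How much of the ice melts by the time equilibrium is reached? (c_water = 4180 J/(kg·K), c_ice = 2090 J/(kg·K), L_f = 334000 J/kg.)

m_melted ≈ 0.234 kg

Cooling the water to 0 °C releases 0.455·4180·47.21 = 89789 J.
Of that, 0.523·2090·10.64 = 11630 J goes to bring the ice to 0 °C, leaving 78158 J.
Melting all 0.523 kg of ice would need 0.523·334000 = 174682 J.
78158 J < 174682 J, so only part of the ice melts and the system sits at 0 °C.
m_melted·334000 = 78158  ⇒  m_melted ≈ 0.234 kg.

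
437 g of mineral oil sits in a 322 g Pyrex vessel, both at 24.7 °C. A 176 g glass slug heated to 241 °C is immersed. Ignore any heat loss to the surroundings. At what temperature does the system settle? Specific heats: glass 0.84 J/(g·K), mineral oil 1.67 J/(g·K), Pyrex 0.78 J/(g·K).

Let T be the final temperature. ΣQ_i = 0:
176·0.84·(T − 241) + 437·1.67·(T − 24.7) + 322·0.78·(T − 24.7) = 0
(147.84 + 729.79 + 251.16) T = 147.84·241 + 729.79·24.7 + 251.16·24.7
T = 59859/1128.8 ≈ 53.03 °C

T_f ≈ 53.0 °C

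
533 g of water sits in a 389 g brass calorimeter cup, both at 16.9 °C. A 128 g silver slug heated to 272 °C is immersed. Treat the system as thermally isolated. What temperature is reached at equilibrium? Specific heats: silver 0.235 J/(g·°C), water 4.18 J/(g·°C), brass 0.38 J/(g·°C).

T_f ≈ 20.1 °C

Setting the total heat transfer to zero:
128*0.235*(T − 272) + 533*4.18*(T − 16.9) + 389*0.38*(T − 16.9) = 0
30.08(T − 272) + 2227.9(T − 16.9) + 147.82(T − 16.9) = 0
(30.08 + 2227.9 + 147.82) T = 30.08*272 + 2227.9*16.9 + 147.82*16.9
T = 48332/2405.8 ≈ 20.09 °C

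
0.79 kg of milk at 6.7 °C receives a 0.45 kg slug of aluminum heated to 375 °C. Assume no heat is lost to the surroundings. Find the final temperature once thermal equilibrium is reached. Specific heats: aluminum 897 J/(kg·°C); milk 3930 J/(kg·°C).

Set heat shed by the hot body equal to heat absorbed by the cold body:
0.45·897·(375 − T) = 0.79·3930·(T − 6.7)
403.65(375 − T) = 3104.7(T − 6.7)
3508.4 T = 172170  ⇒  T ≈ 49.07 °C

T_f ≈ 49.1 °C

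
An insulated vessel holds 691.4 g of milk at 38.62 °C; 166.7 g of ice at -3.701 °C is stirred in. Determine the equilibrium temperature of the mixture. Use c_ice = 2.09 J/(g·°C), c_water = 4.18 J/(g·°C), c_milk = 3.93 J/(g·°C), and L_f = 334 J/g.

T_f ≈ 14.1 °C

Let T be the final temperature. ΣQ_i = 0:
ice -3.701→0 °C: 166.7×2.09×3.701 = 1289.4
  fusion: m_ice L_f = 166.7×334 = 55678
  meltwater 0→T: 166.7×4.18×T = 696.81 T
  milk cools: 691.4×3.93×(T − 38.62) = 2717.2(T − 38.62)
3414 T = 104938 − 56967 = 47971
T ≈ 14.05 °C (positive, so assuming full melt was valid).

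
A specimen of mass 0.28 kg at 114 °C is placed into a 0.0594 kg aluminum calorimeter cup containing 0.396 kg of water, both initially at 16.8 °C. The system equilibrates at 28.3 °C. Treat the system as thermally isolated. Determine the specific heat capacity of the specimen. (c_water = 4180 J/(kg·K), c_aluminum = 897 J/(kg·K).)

c ≈ 819 J/(kg·K)

Energy conservation, ΣQ = 0:
0.28×c×(28.3 − 114) + 0.396×4180×(28.3 − 16.8) + 0.0594×897×(28.3 − 16.8) = 0
-24 c = -19648
c = -19648/-24 ≈ 818.8 J/(kg·K)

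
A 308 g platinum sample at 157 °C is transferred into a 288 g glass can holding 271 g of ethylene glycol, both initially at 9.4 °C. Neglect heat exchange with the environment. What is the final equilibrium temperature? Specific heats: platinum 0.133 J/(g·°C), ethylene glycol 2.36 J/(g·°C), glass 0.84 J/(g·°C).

T_f = Σ m_i c_i T_i / Σ m_i c_i:
T_f = (40.96×157 + 639.56×9.4 + 241.92×9.4) / (40.96 + 639.56 + 241.92)
    = 14717 / 922.44 ≈ 15.95 °C

T_f ≈ 16.0 °C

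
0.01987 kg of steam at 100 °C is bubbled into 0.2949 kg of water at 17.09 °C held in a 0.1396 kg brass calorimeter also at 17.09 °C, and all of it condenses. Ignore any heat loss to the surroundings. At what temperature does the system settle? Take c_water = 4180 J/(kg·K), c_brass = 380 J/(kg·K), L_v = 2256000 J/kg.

T_f ≈ 54.9 °C

Sum of m c ΔT and latent-heat terms is zero:
steam→water at 100 °C releases m L_v = 0.01987·2256000 = 44827; condensed water 100 °C→T: 83.06(T − 100); original water: 1232.7(T − 17.09); cup: 53.05(T − 17.09)
1368.8 T = 44827 + 8305.7 + 21973 = 75106
T ≈ 54.87 °C (< 100 °C, so full condensation is consistent).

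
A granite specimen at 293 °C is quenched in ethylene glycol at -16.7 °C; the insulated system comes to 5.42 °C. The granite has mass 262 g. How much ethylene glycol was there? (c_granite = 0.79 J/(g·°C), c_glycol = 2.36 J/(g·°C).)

m ≈ 1140 g

Heat lost by the granite = heat gained by the glycol:
262·0.79·(293 − 5.42) = m·2.36·(5.42 − (-16.7))
52.2 m = 59523  ⇒  m ≈ 1140 g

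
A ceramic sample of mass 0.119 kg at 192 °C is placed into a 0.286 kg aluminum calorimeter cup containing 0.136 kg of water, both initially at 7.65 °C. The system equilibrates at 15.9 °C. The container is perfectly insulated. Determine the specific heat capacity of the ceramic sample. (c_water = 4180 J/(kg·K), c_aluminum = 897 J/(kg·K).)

Let T be the final temperature. ΣQ_i = 0:
0.119×c×(15.9 − 192) + 0.136×4180×(15.9 − 7.65) + 0.286×897×(15.9 − 7.65) = 0
-20.96 c = -6806.4
c = -6806.4/-20.96 ≈ 324.8 J/(kg·K)

c ≈ 325 J/(kg·K)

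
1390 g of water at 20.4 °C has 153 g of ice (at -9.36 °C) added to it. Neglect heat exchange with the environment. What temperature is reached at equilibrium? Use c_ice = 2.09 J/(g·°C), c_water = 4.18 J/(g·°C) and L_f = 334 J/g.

T_f ≈ 10.0 °C

Energy balance with sensible and latent terms:
ice -9.36→0 °C: 153×2.09×9.36 = 2993; latent heat to melt: 153×334 = 51102; meltwater 0→T: 153×4.18×T = 639.54 T; water: 5810.2(T − 20.4)
6449.7 T = 118528 − 54095 = 64433
T ≈ 9.99 °C (positive, so assuming full melt was valid).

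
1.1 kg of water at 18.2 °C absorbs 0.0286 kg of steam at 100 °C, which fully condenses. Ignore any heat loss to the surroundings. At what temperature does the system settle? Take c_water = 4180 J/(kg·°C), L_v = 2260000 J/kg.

T_f ≈ 34.0 °C

Setting the total heat transfer to zero:
condense steam: −0.0286×2260000 = −64636
  condensate cools 100→T: 0.0286×4180×(T − 100) = 119.55(T − 100)
  water warms: 1.1×4180×(T − 18.2) = 4598(T − 18.2)
4717.5 T = 64636 + 11955 + 83684 = 160274
T ≈ 33.97 °C, under the boiling point, so the assumption holds.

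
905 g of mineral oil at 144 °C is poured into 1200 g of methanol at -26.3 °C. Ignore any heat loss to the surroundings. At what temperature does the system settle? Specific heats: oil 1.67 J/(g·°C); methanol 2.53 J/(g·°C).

T_f = Σ m_i c_i T_i / Σ m_i c_i:
T_f = (1511.3*144 + 3036*(-26.3)) / (1511.3 + 3036)
    = 137788 / 4547.3 ≈ 30.30 °C

T_f ≈ 30.3 °C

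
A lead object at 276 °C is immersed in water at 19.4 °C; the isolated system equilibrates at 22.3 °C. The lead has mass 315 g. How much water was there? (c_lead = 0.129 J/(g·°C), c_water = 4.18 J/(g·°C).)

m ≈ 850 g

Taking heat into each body as positive, Σ m c ΔT = 0:
315×0.129×(22.3 − 276) + m×4.18×(22.3 − 19.4) = 0
12.12 m = 10309
m = 10309/12.12 ≈ 850.4 g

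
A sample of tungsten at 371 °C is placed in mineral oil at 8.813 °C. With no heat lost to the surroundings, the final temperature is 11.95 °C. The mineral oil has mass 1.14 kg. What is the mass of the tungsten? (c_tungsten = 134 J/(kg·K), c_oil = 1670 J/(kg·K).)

Let T be the final temperature. ΣQ_i = 0:
m·134·(11.95 − 371) + 1.14·1670·(11.95 − 8.813) = 0
-48113 m = -5972.2
m = -5972.2/-48113 ≈ 0.1241 kg

m ≈ 0.124 kg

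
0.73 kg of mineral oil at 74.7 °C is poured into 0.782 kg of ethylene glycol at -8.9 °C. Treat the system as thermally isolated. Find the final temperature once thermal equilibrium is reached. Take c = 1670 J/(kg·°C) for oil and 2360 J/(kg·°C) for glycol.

T_f ≈ 24.4 °C

|Q_oil| = |Q_glycol|:
0.73×1670×(74.7 − T) = 0.782×2360×(T − (-8.9))
1219.1(74.7 − T) = 1845.5(T − (-8.9))
3064.6 T = 74642  ⇒  T ≈ 24.36 °C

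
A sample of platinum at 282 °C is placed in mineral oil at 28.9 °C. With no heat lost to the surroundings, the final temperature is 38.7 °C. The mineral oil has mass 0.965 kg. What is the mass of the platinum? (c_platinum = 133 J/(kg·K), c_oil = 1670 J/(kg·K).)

m ≈ 0.488 kg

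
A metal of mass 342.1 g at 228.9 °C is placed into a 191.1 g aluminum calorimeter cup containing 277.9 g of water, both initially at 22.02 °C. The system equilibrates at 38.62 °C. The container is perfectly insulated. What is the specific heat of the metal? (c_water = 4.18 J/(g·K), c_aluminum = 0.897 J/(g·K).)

Setting the total heat transfer to zero:
342.1·c·(38.62 − 228.9) + 277.9·4.18·(38.62 − 22.02) + 191.1·0.897·(38.62 − 22.02) = 0
-65095 c = -22128
c = -22128/-65095 ≈ 0.3399 J/(g·K)

c ≈ 0.34 J/(g·K)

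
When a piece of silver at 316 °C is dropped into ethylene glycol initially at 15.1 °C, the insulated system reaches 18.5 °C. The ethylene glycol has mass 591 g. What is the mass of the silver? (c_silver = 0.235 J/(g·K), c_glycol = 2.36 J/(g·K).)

m ≈ 67.8 g

Heat gained plus heat lost sum to zero:
m×0.235×(18.5 − 316) + 591×2.36×(18.5 − 15.1) = 0
-69.91 m = -4742.2
m = -4742.2/-69.91 ≈ 67.83 g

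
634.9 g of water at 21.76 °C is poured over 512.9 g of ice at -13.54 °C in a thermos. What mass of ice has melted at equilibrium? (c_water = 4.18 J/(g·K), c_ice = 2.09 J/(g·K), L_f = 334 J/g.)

Cooling the water to 0 °C releases 634.9·4.18·21.76 = 57748 J.
Warming the ice to 0 °C takes 512.9·2.09·13.54 = 14514 J, leaving 43234 J for melting.
To melt every bit of ice: 512.9·334 = 171309 J.
That's not enough to melt it all — equilibrium is at 0 °C with ice remaining.
m_melt = 43234 / L_f = 129.4 g.

m_melted ≈ 129 g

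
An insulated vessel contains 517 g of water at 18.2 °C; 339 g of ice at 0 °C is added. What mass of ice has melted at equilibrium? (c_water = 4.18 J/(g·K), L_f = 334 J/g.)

m_melted ≈ 118 g

Water can give up m c ΔT = 517×4.18×18.2 = 39331 J before reaching 0 °C.
Melting all 339 g of ice would need 339×334 = 113226 J.
39331 J < 113226 J, so only part of the ice melts and the system sits at 0 °C.
m_melt = 39331 / L_f = 117.8 g.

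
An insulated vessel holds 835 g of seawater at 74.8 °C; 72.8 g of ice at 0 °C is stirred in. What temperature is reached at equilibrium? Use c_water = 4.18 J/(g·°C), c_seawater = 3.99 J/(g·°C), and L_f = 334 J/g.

Energy conservation, ΣQ = 0:
melt ice: 72.8·334 = 24315
  warm the meltwater: 304.3 T
  seawater: 3331.7(T − 74.8)
3636 T = 249207 − 24315 = 224892
T ≈ 61.85 °C. Since T > 0 °C, the all-ice-melts assumption holds.

T_f ≈ 61.9 °C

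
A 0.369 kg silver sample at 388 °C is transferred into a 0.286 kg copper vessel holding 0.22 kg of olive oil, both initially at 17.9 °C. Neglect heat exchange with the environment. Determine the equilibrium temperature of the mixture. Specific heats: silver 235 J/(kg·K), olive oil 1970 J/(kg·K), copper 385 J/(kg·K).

T_f ≈ 68.8 °C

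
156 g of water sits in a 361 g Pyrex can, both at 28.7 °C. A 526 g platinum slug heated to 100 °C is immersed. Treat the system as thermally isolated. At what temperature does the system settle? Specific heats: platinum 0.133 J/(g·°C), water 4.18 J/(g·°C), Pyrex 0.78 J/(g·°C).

Heat gained plus heat lost sum to zero:
526*0.133*(T − 100) + 156*4.18*(T − 28.7) + 361*0.78*(T − 28.7) = 0
69.96(T − 100) + 652.08(T − 28.7) + 281.58(T − 28.7) = 0
(69.96 + 652.08 + 281.58) T = 69.96*100 + 652.08*28.7 + 281.58*28.7
T = 33792 / 1003.6 = 33.7 °C

T_f ≈ 33.7 °C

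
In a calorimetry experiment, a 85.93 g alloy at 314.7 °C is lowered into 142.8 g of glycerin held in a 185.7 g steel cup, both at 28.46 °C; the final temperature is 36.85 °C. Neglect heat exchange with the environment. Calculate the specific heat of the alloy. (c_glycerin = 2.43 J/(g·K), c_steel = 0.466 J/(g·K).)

c ≈ 0.152 J/(g·K)

Taking heat into each body as positive, Σ m c ΔT = 0:
85.93·c·(36.85 − 314.7) + 142.8·2.43·(36.85 − 28.46) + 185.7·0.466·(36.85 − 28.46) = 0
-23876 c = -3637.4
c = -3637.4/-23876 ≈ 0.1523 J/(g·K)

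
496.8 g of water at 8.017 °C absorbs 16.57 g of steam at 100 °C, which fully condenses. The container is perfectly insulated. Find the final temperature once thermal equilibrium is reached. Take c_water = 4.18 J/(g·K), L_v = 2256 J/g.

T_f ≈ 28.4 °C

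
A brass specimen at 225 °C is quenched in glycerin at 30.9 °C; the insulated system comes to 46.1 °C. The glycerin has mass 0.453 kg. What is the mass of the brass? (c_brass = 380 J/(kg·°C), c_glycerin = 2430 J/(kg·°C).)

Heat gained plus heat lost sum to zero:
m·380·(46.1 − 225) + 0.453·2430·(46.1 − 30.9) = 0
-67982 m = -16732
m = -16732/-67982 ≈ 0.2461 kg

m ≈ 0.246 kg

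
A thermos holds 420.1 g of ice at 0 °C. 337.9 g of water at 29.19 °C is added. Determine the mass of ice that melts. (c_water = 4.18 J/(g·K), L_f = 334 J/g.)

Cooling the water to 0 °C releases 337.9·4.18·29.19 = 41229 J.
To melt every bit of ice: 420.1·334 = 140313 J.
41229 J < 140313 J, so only part of the ice melts and the system sits at 0 °C.
m_melt = 41229 / L_f = 123.4 g.

m_melted ≈ 123 g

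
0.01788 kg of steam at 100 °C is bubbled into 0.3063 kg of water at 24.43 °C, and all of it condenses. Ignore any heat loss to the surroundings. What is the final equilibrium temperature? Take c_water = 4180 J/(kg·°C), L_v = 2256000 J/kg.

T_f ≈ 58.4 °C

Net heat exchanged in the isolated system is zero:
latent heat released on condensation: 0.01788×2256000 = 40337
  condensed water 100 °C→T: 74.74(T − 100)
  original water: 1280.3(T − 24.43)
1355.1 T = 40337 + 7473.8 + 31279 = 79090
T ≈ 58.37 °C, under the boiling point, so the assumption holds.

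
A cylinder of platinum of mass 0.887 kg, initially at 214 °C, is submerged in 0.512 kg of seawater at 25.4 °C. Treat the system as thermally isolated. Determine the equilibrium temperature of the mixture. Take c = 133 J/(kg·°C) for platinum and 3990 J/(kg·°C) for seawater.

|Q_platinum| = |Q_seawater|:
0.887×133×(214 − T) = 0.512×3990×(T − 25.4)
117.97(214 − T) = 2042.9(T − 25.4)
2160.9 T = 77135  ⇒  T ≈ 35.70 °C

T_f ≈ 35.7 °C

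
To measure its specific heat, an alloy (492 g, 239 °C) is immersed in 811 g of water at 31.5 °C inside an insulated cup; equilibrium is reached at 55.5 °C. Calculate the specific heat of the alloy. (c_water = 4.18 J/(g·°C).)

c ≈ 0.901 J/(g·°C)

Heat lost by the alloy = heat gained by the water:
492×c×(239 − 55.5) = 811×4.18×(55.5 − 31.5)
90282 c = 81360  ⇒  c ≈ 0.9012 J/(g·°C)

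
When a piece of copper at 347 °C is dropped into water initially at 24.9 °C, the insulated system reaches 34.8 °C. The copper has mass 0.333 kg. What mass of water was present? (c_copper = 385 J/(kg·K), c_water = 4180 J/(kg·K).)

Conservation of energy gives ΣQ = 0:
0.333·385·(34.8 − 347) + m·4180·(34.8 − 24.9) = 0
41382 m = 40026
m = 40026/41382 ≈ 0.9672 kg

m ≈ 0.967 kg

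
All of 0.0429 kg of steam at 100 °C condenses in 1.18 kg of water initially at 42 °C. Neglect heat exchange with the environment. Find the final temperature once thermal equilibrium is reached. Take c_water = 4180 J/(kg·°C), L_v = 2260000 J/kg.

Sum of m c ΔT and latent-heat terms is zero:
latent heat released on condensation: 0.0429×2260000 = 96954; condensate cools 100→T: 0.0429×4180×(T − 100) = 179.32(T − 100); original water: 4932.4(T − 42)
5111.7 T = 96954 + 17932 + 207161 = 322047
T ≈ 63.00 °C — below 100 °C, confirming all the steam condensed.

T_f ≈ 63.0 °C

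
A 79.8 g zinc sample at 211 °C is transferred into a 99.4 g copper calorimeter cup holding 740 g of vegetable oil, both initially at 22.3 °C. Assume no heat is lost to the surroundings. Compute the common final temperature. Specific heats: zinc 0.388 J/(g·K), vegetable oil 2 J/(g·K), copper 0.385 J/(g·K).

Net heat exchanged in the isolated system is zero:
79.8*0.388*(T − 211) + 740*2*(T − 22.3) + 99.4*0.385*(T − 22.3) = 0
30.96(T − 211) + 1480(T − 22.3) + 38.27(T − 22.3) = 0
1549.2 T = 40390
T = 40390 / 1549.2 = 26.1 °C

T_f ≈ 26.1 °C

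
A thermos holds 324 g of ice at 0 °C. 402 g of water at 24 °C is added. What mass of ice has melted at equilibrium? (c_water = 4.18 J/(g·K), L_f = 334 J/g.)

m_melted ≈ 121 g

Heat available from the water dropping to 0 °C: 402·4.18·24 = 40329 J.
Melting all 324 g of ice would need 324·334 = 108216 J.
That's not enough to melt it all — equilibrium is at 0 °C with ice remaining.
m_melt = 40329 / L_f = 120.7 g.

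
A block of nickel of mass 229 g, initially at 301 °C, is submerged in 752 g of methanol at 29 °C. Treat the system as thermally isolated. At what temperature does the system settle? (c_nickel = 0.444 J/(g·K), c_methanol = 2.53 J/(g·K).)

T_f ≈ 42.8 °C

With ΣQ=0 the equilibrium temperature is the m·c-weighted mean:
T_f = (101.68*301 + 1902.6*29) / (101.68 + 1902.6)
    = 85779 / 2004.2 ≈ 42.80 °C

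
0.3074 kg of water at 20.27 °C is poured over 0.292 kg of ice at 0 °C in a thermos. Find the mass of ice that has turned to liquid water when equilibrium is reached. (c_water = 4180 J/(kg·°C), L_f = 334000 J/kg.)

Cooling the water to 0 °C releases 0.3074·4180·20.27 = 26046 J.
Fully melting the ice requires m_ice L_f = 0.292·334000 = 97528 J.
Since 26046 < 97528 J, not all the ice melts; equilibrium is at 0 °C.
m_melt = 26046 / L_f = 0.07798 kg.

m_melted ≈ 0.078 kg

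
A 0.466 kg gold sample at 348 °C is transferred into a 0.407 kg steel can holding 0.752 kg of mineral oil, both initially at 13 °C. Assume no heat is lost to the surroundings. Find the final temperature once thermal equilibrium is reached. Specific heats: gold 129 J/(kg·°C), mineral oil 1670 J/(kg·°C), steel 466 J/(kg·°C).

T_f ≈ 26.4 °C

Conservation of energy gives ΣQ = 0:
0.466·129·(T − 348) + 0.752·1670·(T − 13) + 0.407·466·(T − 13) = 0
1505.6 T = 39711
T = 39711 / 1505.6 = 26.4 °C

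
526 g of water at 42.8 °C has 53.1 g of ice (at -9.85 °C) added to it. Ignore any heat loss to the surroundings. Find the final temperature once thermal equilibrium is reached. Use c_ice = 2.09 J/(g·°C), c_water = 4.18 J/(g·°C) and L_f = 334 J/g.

T_f ≈ 31.1 °C

Let T be the final temperature. ΣQ_i = 0:
ice -9.85→0 °C: 53.1·2.09·9.85 = 1093.1; latent heat to melt: 53.1·334 = 17735; warm the meltwater: 221.96 T; water cools: 526·4.18·(T − 42.8) = 2198.7(T − 42.8)
2420.6 T = 94104 − 18829 = 75275
T ≈ 31.10 °C (positive, so assuming full melt was valid).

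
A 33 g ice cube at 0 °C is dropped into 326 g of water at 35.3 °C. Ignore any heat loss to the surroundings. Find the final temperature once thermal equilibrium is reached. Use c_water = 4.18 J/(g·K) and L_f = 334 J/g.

T_f ≈ 24.7 °C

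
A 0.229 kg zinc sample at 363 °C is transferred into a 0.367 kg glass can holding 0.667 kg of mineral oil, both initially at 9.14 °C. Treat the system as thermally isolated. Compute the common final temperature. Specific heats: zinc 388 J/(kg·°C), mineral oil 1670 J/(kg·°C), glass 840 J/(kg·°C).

Heat gained plus heat lost sum to zero:
0.229*388*(T − 363) + 0.667*1670*(T − 9.14) + 0.367*840*(T − 9.14) = 0
88.85(T − 363) + 1113.9(T − 9.14) + 308.28(T − 9.14) = 0
1511 T = 45252
T = 45252/1511 ≈ 29.95 °C

T_f ≈ 29.9 °C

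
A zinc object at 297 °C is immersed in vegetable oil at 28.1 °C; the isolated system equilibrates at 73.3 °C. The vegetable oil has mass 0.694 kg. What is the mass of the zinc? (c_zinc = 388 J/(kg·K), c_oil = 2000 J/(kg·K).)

Net heat exchanged in the isolated system is zero:
m·388·(73.3 − 297) + 0.694·2000·(73.3 − 28.1) = 0
-86796 m = -62738
m = -62738/-86796 ≈ 0.7228 kg

m ≈ 0.723 kg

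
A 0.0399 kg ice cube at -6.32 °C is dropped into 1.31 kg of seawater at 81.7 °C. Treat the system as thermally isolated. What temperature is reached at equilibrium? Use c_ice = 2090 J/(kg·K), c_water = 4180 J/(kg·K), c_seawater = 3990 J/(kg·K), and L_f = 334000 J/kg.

Taking heat into each body as positive, Σ m c ΔT = 0:
ice -6.32→0 °C: 0.0399·2090·6.32 = 527.03; fusion: m_ice L_f = 0.0399·334000 = 13327; meltwater 0→T: 0.0399·4180·T = 166.78 T; seawater cools: 1.31·3990·(T − 81.7) = 5226.9(T − 81.7)
5393.7 T = 427038 − 13854 = 413184
T ≈ 76.61 °C. Since T > 0 °C, the all-ice-melts assumption holds.

T_f ≈ 76.6 °C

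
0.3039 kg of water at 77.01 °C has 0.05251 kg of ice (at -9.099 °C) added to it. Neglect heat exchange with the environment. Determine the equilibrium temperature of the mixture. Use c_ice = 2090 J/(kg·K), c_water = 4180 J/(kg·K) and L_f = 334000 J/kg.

Sum of m c ΔT and latent-heat terms is zero:
warm ice to 0 °C: 0.05251×2090×(0 − (-9.099)) = 998.58
  latent heat to melt: 0.05251×334000 = 17538
  warm the meltwater: 219.49 T
  water cools: 0.3039×4180×(T − 77.01) = 1270.3(T − 77.01)
1489.8 T = 97826 − 18537 = 79289
T ≈ 53.22 °C (positive, so assuming full melt was valid).

T_f ≈ 53.2 °C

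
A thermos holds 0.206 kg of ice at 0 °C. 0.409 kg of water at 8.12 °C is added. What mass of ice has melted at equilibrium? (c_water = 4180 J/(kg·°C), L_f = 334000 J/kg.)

Water can give up m c ΔT = 0.409×4180×8.12 = 13882 J before reaching 0 °C.
To melt every bit of ice: 0.206×334000 = 68804 J.
Since 13882 < 68804 J, not all the ice melts; equilibrium is at 0 °C.
Mass melted = 13882/334000 ≈ 0.04156 kg.

m_melted ≈ 0.0416 kg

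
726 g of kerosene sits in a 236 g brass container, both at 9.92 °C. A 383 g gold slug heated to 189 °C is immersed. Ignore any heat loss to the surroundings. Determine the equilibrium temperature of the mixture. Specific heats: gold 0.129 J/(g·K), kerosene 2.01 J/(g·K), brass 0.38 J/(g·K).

T_f ≈ 15.5 °C

Let T be the final temperature. ΣQ_i = 0:
383·0.129·(T − 189) + 726·2.01·(T − 9.92) + 236·0.38·(T − 9.92) = 0
49.41(T − 189) + 1459.3(T − 9.92) + 89.68(T − 9.92) = 0
1598.3 T = 24703
T ≈ 15.46 °C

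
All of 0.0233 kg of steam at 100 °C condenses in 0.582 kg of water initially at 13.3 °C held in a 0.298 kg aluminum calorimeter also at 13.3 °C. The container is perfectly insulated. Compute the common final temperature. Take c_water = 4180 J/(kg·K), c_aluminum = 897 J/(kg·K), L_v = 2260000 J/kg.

T_f ≈ 35.1 °C

Energy balance with sensible and latent terms:
steam→water at 100 °C releases m L_v = 0.0233·2260000 = 52658
  condensed water 100 °C→T: 97.39(T − 100)
  original water: 2432.8(T − 13.3)
  cup: 267.31(T − 13.3)
2797.5 T = 52658 + 9739.4 + 35911 = 98308
T ≈ 35.14 °C — below 100 °C, confirming all the steam condensed.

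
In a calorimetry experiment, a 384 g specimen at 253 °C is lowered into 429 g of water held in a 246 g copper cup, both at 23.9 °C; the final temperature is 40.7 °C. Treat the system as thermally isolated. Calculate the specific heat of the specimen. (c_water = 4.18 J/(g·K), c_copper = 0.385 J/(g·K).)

c ≈ 0.389 J/(g·K)

Heat gained plus heat lost sum to zero:
384·c·(40.7 − 253) + 429·4.18·(40.7 − 23.9) + 246·0.385·(40.7 − 23.9) = 0
-81523 c = -31717
c = -31717/-81523 ≈ 0.3891 J/(g·K)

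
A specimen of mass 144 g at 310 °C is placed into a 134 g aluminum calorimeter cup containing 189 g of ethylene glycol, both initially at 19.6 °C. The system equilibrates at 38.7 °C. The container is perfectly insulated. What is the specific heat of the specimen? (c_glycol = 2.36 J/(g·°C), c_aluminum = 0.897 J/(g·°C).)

c ≈ 0.277 J/(g·°C)

Taking heat into each body as positive, Σ m c ΔT = 0:
144×c×(38.7 − 310) + 189×2.36×(38.7 − 19.6) + 134×0.897×(38.7 − 19.6) = 0
-39067 c = -10815
c = -10815/-39067 ≈ 0.2768 J/(g·°C)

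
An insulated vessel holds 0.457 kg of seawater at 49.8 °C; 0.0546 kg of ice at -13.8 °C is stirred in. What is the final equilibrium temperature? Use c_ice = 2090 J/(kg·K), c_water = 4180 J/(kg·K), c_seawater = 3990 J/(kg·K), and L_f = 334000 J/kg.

T_f ≈ 34.6 °C

Heat gained plus heat lost sum to zero:
ice -13.8→0 °C: 0.0546·2090·13.8 = 1574.8; latent heat to melt: 0.0546·334000 = 18236; meltwater 0→T: 0.0546·4180·T = 228.23 T; seawater cools: 0.457·3990·(T − 49.8) = 1823.4(T − 49.8)
2051.7 T = 90807 − 19811 = 70996
T ≈ 34.60 °C — above 0 °C, consistent with complete melting.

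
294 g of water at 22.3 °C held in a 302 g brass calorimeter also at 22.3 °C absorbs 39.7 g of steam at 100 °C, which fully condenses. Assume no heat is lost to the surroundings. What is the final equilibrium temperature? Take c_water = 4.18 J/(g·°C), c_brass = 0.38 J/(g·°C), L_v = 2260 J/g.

Net heat exchanged in the isolated system is zero:
latent heat released on condensation: 39.7×2260 = 89722
  condensed water 100 °C→T: 165.95(T − 100)
  original water: 1228.9(T − 22.3)
  brass cup: 302×0.38×(T − 22.3) = 114.76(T − 22.3)
1509.6 T = 89722 + 16595 + 29964 = 136281
T ≈ 90.27 °C (< 100 °C, so full condensation is consistent).

T_f ≈ 90.3 °C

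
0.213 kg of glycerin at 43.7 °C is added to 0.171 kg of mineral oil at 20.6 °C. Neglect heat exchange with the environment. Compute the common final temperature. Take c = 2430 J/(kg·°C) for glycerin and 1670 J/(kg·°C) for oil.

T_f ≈ 35.5 °C

Energy conservation, ΣQ = 0:
0.213*2430*(T − 43.7) + 0.171*1670*(T − 20.6) = 0
(517.59 + 285.57) T = 517.59*43.7 + 285.57*20.6
T ≈ 35.49 °C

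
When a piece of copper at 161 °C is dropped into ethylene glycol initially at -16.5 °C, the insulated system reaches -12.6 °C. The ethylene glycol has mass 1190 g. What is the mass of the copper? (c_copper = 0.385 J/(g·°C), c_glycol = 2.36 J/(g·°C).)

m ≈ 164 g

Let T be the final temperature. ΣQ_i = 0:
m×0.385×(-12.6 − 161) + 1190×2.36×(-12.6 − (-16.5)) = 0
-66.84 m = -10953
m = -10953/-66.84 ≈ 163.9 g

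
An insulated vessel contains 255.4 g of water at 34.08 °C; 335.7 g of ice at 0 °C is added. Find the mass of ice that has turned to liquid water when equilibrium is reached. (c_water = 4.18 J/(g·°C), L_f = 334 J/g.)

m_melted ≈ 109 g

Water can give up m c ΔT = 255.4·4.18·34.08 = 36383 J before reaching 0 °C.
Fully melting the ice requires m_ice L_f = 335.7·334 = 112124 J.
Since 36383 < 112124 J, not all the ice melts; equilibrium is at 0 °C.
Mass melted = 36383/334 ≈ 108.9 g.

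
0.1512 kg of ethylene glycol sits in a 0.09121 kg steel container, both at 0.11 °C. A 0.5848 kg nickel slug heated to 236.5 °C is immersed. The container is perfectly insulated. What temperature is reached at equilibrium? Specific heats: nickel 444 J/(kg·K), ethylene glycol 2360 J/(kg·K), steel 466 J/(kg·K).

T_f ≈ 93.3 °C

Taking heat into each body as positive, Σ m c ΔT = 0:
0.5848·444·(T − 236.5) + 0.1512·2360·(T − 0.11) + 0.09121·466·(T − 0.11) = 0
259.65(T − 236.5) + 356.83(T − 0.11) + 42.5(T − 0.11) = 0
658.99 T = 61451
T = 61451 / 658.99 = 93.3 °C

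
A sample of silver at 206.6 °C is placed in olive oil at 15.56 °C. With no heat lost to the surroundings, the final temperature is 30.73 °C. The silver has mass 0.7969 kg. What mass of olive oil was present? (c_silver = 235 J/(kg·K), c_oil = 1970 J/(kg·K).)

m ≈ 1.1 kg

Heat lost by the silver = heat gained by the oil:
0.7969·235·(206.6 − 30.73) = m·1970·(30.73 − 15.56)
29885 m = 32935  ⇒  m ≈ 1.102 kg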